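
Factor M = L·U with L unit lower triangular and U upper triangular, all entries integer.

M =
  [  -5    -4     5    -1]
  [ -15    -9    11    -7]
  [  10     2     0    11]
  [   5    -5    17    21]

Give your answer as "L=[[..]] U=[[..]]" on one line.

  row1 -= 3·row0 → [0,3,-4,-4]
  row2 -= -2·row0 → [0,-6,10,9]
  row3 -= -1·row0 → [0,-9,22,20]
  row2 -= -2·row1 → [0,0,2,1]
  row3 -= -3·row1 → [0,0,10,8]
  row3 -= 5·row2 → [0,0,0,3]

L=[[1,0,0,0],[3,1,0,0],[-2,-2,1,0],[-1,-3,5,1]] U=[[-5,-4,5,-1],[0,3,-4,-4],[0,0,2,1],[0,0,0,3]]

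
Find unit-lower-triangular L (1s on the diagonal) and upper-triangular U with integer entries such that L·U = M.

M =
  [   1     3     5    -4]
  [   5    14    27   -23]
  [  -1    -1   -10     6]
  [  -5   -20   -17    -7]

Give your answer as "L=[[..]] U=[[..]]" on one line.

L=[[1,0,0,0],[5,1,0,0],[-1,-2,1,0],[-5,5,2,1]] U=[[1,3,5,-4],[0,-1,2,-3],[0,0,-1,-4],[0,0,0,-4]]

  r1 -= 5·r0 → [0,-1,2,-3]
  r2 -= -1·r0 → [0,2,-5,2]
  r3 -= -5·r0 → [0,-5,8,-27]
  r2 -= -2·r1 → [0,0,-1,-4]
  r3 -= 5·r1 → [0,0,-2,-12]
  r3 -= 2·r2 → [0,0,0,-4]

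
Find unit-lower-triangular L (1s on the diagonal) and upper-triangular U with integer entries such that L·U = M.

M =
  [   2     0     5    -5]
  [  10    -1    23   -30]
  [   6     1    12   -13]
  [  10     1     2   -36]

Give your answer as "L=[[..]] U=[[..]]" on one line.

L=[[1,0,0,0],[5,1,0,0],[3,-1,1,0],[5,-1,5,1]] U=[[2,0,5,-5],[0,-1,-2,-5],[0,0,-5,-3],[0,0,0,-1]]

  r1 -= 5·r0 → [0,-1,-2,-5]
  r2 -= 3·r0 → [0,1,-3,2]
  r3 -= 5·r0 → [0,1,-23,-11]
  r2 -= -1·r1 → [0,0,-5,-3]
  r3 -= -1·r1 → [0,0,-25,-16]
  r3 -= 5·r2 → [0,0,0,-1]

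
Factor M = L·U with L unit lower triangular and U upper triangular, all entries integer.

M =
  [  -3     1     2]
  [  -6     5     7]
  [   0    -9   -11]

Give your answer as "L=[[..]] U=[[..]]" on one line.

L=[[1,0,0],[2,1,0],[0,-3,1]] U=[[-3,1,2],[0,3,3],[0,0,-2]]

  R1 -= 2·R0 → [0,3,3]
  R2 -= 0·R0 → [0,-9,-11]
  R2 -= -3·R1 → [0,0,-2]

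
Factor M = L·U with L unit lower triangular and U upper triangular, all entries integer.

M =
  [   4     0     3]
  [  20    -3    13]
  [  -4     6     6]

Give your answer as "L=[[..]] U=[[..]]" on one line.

  row1 -= 5·row0 → [0,-3,-2]
  row2 -= -1·row0 → [0,6,9]
  row2 -= -2·row1 → [0,0,5]

L=[[1,0,0],[5,1,0],[-1,-2,1]] U=[[4,0,3],[0,-3,-2],[0,0,5]]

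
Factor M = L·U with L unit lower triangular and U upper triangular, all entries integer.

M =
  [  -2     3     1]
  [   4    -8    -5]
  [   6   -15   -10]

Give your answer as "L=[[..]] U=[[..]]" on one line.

L=[[1,0,0],[-2,1,0],[-3,3,1]] U=[[-2,3,1],[0,-2,-3],[0,0,2]]

  R1 -= -2·R0 → [0,-2,-3]
  R2 -= -3·R0 → [0,-6,-7]
  R2 -= 3·R1 → [0,0,2]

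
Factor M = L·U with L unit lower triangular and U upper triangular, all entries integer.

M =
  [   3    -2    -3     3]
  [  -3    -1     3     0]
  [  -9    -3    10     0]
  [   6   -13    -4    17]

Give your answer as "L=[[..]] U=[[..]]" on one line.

  row1 -= -1·row0 → [0,-3,0,3]
  row2 -= -3·row0 → [0,-9,1,9]
  row3 -= 2·row0 → [0,-9,2,11]
  row2 -= 3·row1 → [0,0,1,0]
  row3 -= 3·row1 → [0,0,2,2]
  row3 -= 2·row2 → [0,0,0,2]

L=[[1,0,0,0],[-1,1,0,0],[-3,3,1,0],[2,3,2,1]] U=[[3,-2,-3,3],[0,-3,0,3],[0,0,1,0],[0,0,0,2]]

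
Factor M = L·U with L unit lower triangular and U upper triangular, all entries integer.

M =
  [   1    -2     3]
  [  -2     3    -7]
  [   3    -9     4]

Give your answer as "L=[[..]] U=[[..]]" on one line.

L=[[1,0,0],[-2,1,0],[3,3,1]] U=[[1,-2,3],[0,-1,-1],[0,0,-2]]

  r1 -= -2·r0 → [0,-1,-1]
  r2 -= 3·r0 → [0,-3,-5]
  r2 -= 3·r1 → [0,0,-2]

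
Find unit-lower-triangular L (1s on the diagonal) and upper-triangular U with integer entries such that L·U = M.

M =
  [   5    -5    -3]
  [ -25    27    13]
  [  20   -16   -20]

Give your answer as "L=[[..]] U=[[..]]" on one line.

L=[[1,0,0],[-5,1,0],[4,2,1]] U=[[5,-5,-3],[0,2,-2],[0,0,-4]]

  row1 -= -5·row0 → [0,2,-2]
  row2 -= 4·row0 → [0,4,-8]
  row2 -= 2·row1 → [0,0,-4]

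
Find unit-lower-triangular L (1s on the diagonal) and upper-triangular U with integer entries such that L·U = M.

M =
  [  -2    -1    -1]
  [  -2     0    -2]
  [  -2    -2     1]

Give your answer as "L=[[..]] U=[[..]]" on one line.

  r1 -= 1·r0 → [0,1,-1]
  r2 -= 1·r0 → [0,-1,2]
  r2 -= -1·r1 → [0,0,1]

L=[[1,0,0],[1,1,0],[1,-1,1]] U=[[-2,-1,-1],[0,1,-1],[0,0,1]]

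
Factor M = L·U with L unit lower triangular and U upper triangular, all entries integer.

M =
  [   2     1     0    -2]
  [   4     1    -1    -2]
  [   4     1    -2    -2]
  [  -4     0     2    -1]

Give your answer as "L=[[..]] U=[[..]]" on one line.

L=[[1,0,0,0],[2,1,0,0],[2,1,1,0],[-2,-2,0,1]] U=[[2,1,0,-2],[0,-1,-1,2],[0,0,-1,0],[0,0,0,-1]]

  R1 -= 2·R0 → [0,-1,-1,2]
  R2 -= 2·R0 → [0,-1,-2,2]
  R3 -= -2·R0 → [0,2,2,-5]
  R2 -= 1·R1 → [0,0,-1,0]
  R3 -= -2·R1 → [0,0,0,-1]
  R3 -= 0·R2 → [0,0,0,-1]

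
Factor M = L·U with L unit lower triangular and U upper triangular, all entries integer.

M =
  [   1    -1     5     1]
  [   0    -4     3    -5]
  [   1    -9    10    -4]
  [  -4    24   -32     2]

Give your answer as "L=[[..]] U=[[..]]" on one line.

  R1 -= 0·R0 → [0,-4,3,-5]
  R2 -= 1·R0 → [0,-8,5,-5]
  R3 -= -4·R0 → [0,20,-12,6]
  R2 -= 2·R1 → [0,0,-1,5]
  R3 -= -5·R1 → [0,0,3,-19]
  R3 -= -3·R2 → [0,0,0,-4]

L=[[1,0,0,0],[0,1,0,0],[1,2,1,0],[-4,-5,-3,1]] U=[[1,-1,5,1],[0,-4,3,-5],[0,0,-1,5],[0,0,0,-4]]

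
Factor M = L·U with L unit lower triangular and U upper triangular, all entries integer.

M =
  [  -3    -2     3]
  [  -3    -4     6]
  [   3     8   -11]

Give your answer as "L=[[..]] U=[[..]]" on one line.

L=[[1,0,0],[1,1,0],[-1,-3,1]] U=[[-3,-2,3],[0,-2,3],[0,0,1]]

  row1 -= 1·row0 → [0,-2,3]
  row2 -= -1·row0 → [0,6,-8]
  row2 -= -3·row1 → [0,0,1]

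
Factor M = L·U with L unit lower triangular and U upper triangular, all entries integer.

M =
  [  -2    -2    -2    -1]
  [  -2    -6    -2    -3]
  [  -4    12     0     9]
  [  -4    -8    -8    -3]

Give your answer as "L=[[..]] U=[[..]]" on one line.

L=[[1,0,0,0],[1,1,0,0],[2,-4,1,0],[2,1,-1,1]] U=[[-2,-2,-2,-1],[0,-4,0,-2],[0,0,4,3],[0,0,0,4]]

  row1 -= 1·row0 → [0,-4,0,-2]
  row2 -= 2·row0 → [0,16,4,11]
  row3 -= 2·row0 → [0,-4,-4,-1]
  row2 -= -4·row1 → [0,0,4,3]
  row3 -= 1·row1 → [0,0,-4,1]
  row3 -= -1·row2 → [0,0,0,4]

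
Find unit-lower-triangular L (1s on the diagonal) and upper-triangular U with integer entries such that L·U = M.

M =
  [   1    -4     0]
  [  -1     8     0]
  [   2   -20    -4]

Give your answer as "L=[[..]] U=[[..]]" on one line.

L=[[1,0,0],[-1,1,0],[2,-3,1]] U=[[1,-4,0],[0,4,0],[0,0,-4]]

  R1 -= -1·R0 → [0,4,0]
  R2 -= 2·R0 → [0,-12,-4]
  R2 -= -3·R1 → [0,0,-4]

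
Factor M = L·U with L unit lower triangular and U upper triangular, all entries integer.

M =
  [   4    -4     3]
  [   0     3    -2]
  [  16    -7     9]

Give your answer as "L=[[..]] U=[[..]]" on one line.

  R1 -= 0·R0 → [0,3,-2]
  R2 -= 4·R0 → [0,9,-3]
  R2 -= 3·R1 → [0,0,3]

L=[[1,0,0],[0,1,0],[4,3,1]] U=[[4,-4,3],[0,3,-2],[0,0,3]]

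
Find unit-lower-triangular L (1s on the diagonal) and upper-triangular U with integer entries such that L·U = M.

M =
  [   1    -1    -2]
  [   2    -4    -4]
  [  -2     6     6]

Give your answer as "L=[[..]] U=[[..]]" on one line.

  R1 -= 2·R0 → [0,-2,0]
  R2 -= -2·R0 → [0,4,2]
  R2 -= -2·R1 → [0,0,2]

L=[[1,0,0],[2,1,0],[-2,-2,1]] U=[[1,-1,-2],[0,-2,0],[0,0,2]]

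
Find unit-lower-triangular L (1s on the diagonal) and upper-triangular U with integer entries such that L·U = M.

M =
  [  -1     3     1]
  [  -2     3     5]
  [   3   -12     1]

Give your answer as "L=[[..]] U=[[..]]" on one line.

L=[[1,0,0],[2,1,0],[-3,1,1]] U=[[-1,3,1],[0,-3,3],[0,0,1]]

  R1 -= 2·R0 → [0,-3,3]
  R2 -= -3·R0 → [0,-3,4]
  R2 -= 1·R1 → [0,0,1]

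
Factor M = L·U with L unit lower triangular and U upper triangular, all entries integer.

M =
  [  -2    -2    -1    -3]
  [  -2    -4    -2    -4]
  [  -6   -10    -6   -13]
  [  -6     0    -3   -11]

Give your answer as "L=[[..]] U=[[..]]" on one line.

L=[[1,0,0,0],[1,1,0,0],[3,2,1,0],[3,-3,3,1]] U=[[-2,-2,-1,-3],[0,-2,-1,-1],[0,0,-1,-2],[0,0,0,1]]

  row1 -= 1·row0 → [0,-2,-1,-1]
  row2 -= 3·row0 → [0,-4,-3,-4]
  row3 -= 3·row0 → [0,6,0,-2]
  row2 -= 2·row1 → [0,0,-1,-2]
  row3 -= -3·row1 → [0,0,-3,-5]
  row3 -= 3·row2 → [0,0,0,1]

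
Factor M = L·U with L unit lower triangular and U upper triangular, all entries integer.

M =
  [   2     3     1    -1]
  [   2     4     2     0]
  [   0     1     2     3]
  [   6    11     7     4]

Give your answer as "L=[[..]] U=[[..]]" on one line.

  R1 -= 1·R0 → [0,1,1,1]
  R2 -= 0·R0 → [0,1,2,3]
  R3 -= 3·R0 → [0,2,4,7]
  R2 -= 1·R1 → [0,0,1,2]
  R3 -= 2·R1 → [0,0,2,5]
  R3 -= 2·R2 → [0,0,0,1]

L=[[1,0,0,0],[1,1,0,0],[0,1,1,0],[3,2,2,1]] U=[[2,3,1,-1],[0,1,1,1],[0,0,1,2],[0,0,0,1]]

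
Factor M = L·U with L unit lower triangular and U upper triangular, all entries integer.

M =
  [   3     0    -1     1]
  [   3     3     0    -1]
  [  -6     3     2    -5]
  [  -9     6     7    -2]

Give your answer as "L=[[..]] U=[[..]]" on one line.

L=[[1,0,0,0],[1,1,0,0],[-2,1,1,0],[-3,2,-2,1]] U=[[3,0,-1,1],[0,3,1,-2],[0,0,-1,-1],[0,0,0,3]]

  R1 -= 1·R0 → [0,3,1,-2]
  R2 -= -2·R0 → [0,3,0,-3]
  R3 -= -3·R0 → [0,6,4,1]
  R2 -= 1·R1 → [0,0,-1,-1]
  R3 -= 2·R1 → [0,0,2,5]
  R3 -= -2·R2 → [0,0,0,3]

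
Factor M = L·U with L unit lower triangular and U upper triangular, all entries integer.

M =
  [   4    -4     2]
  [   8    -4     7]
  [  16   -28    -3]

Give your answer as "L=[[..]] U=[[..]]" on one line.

  r1 -= 2·r0 → [0,4,3]
  r2 -= 4·r0 → [0,-12,-11]
  r2 -= -3·r1 → [0,0,-2]

L=[[1,0,0],[2,1,0],[4,-3,1]] U=[[4,-4,2],[0,4,3],[0,0,-2]]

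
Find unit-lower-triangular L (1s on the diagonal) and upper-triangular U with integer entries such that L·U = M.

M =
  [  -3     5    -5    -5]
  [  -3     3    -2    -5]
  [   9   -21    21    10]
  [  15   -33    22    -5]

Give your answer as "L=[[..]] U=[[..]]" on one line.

  R1 -= 1·R0 → [0,-2,3,0]
  R2 -= -3·R0 → [0,-6,6,-5]
  R3 -= -5·R0 → [0,-8,-3,-30]
  R2 -= 3·R1 → [0,0,-3,-5]
  R3 -= 4·R1 → [0,0,-15,-30]
  R3 -= 5·R2 → [0,0,0,-5]

L=[[1,0,0,0],[1,1,0,0],[-3,3,1,0],[-5,4,5,1]] U=[[-3,5,-5,-5],[0,-2,3,0],[0,0,-3,-5],[0,0,0,-5]]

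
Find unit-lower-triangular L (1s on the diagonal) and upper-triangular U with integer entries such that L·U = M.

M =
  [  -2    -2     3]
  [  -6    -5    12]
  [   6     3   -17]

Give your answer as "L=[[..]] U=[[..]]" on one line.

  R1 -= 3·R0 → [0,1,3]
  R2 -= -3·R0 → [0,-3,-8]
  R2 -= -3·R1 → [0,0,1]

L=[[1,0,0],[3,1,0],[-3,-3,1]] U=[[-2,-2,3],[0,1,3],[0,0,1]]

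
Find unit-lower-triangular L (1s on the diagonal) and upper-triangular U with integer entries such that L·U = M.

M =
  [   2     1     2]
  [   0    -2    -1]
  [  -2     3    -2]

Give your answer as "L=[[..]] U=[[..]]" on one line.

  r1 -= 0·r0 → [0,-2,-1]
  r2 -= -1·r0 → [0,4,0]
  r2 -= -2·r1 → [0,0,-2]

L=[[1,0,0],[0,1,0],[-1,-2,1]] U=[[2,1,2],[0,-2,-1],[0,0,-2]]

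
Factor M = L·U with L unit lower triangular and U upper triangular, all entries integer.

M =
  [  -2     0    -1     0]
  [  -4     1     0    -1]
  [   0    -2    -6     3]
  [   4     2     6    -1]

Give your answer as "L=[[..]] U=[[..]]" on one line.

L=[[1,0,0,0],[2,1,0,0],[0,-2,1,0],[-2,2,0,1]] U=[[-2,0,-1,0],[0,1,2,-1],[0,0,-2,1],[0,0,0,1]]

  r1 -= 2·r0 → [0,1,2,-1]
  r2 -= 0·r0 → [0,-2,-6,3]
  r3 -= -2·r0 → [0,2,4,-1]
  r2 -= -2·r1 → [0,0,-2,1]
  r3 -= 2·r1 → [0,0,0,1]
  r3 -= 0·r2 → [0,0,0,1]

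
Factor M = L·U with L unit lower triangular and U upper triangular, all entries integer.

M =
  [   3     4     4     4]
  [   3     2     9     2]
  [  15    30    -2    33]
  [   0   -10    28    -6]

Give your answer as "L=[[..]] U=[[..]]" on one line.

L=[[1,0,0,0],[1,1,0,0],[5,-5,1,0],[0,5,1,1]] U=[[3,4,4,4],[0,-2,5,-2],[0,0,3,3],[0,0,0,1]]

  R1 -= 1·R0 → [0,-2,5,-2]
  R2 -= 5·R0 → [0,10,-22,13]
  R3 -= 0·R0 → [0,-10,28,-6]
  R2 -= -5·R1 → [0,0,3,3]
  R3 -= 5·R1 → [0,0,3,4]
  R3 -= 1·R2 → [0,0,0,1]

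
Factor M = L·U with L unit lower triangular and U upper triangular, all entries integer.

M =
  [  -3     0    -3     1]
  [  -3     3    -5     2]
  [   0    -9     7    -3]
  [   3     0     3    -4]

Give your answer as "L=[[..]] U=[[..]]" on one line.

  R1 -= 1·R0 → [0,3,-2,1]
  R2 -= 0·R0 → [0,-9,7,-3]
  R3 -= -1·R0 → [0,0,0,-3]
  R2 -= -3·R1 → [0,0,1,0]
  R3 -= 0·R1 → [0,0,0,-3]
  R3 -= 0·R2 → [0,0,0,-3]

L=[[1,0,0,0],[1,1,0,0],[0,-3,1,0],[-1,0,0,1]] U=[[-3,0,-3,1],[0,3,-2,1],[0,0,1,0],[0,0,0,-3]]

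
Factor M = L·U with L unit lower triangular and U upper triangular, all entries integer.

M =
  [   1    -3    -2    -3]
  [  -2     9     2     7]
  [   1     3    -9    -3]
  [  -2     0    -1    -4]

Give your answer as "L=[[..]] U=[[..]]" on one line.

L=[[1,0,0,0],[-2,1,0,0],[1,2,1,0],[-2,-2,3,1]] U=[[1,-3,-2,-3],[0,3,-2,1],[0,0,-3,-2],[0,0,0,-2]]

  r1 -= -2·r0 → [0,3,-2,1]
  r2 -= 1·r0 → [0,6,-7,0]
  r3 -= -2·r0 → [0,-6,-5,-10]
  r2 -= 2·r1 → [0,0,-3,-2]
  r3 -= -2·r1 → [0,0,-9,-8]
  r3 -= 3·r2 → [0,0,0,-2]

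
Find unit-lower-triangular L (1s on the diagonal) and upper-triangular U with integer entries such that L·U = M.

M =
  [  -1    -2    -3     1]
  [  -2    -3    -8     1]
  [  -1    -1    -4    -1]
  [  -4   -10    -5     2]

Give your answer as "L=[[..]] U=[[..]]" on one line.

L=[[1,0,0,0],[2,1,0,0],[1,1,1,0],[4,-2,3,1]] U=[[-1,-2,-3,1],[0,1,-2,-1],[0,0,1,-1],[0,0,0,-1]]

  row1 -= 2·row0 → [0,1,-2,-1]
  row2 -= 1·row0 → [0,1,-1,-2]
  row3 -= 4·row0 → [0,-2,7,-2]
  row2 -= 1·row1 → [0,0,1,-1]
  row3 -= -2·row1 → [0,0,3,-4]
  row3 -= 3·row2 → [0,0,0,-1]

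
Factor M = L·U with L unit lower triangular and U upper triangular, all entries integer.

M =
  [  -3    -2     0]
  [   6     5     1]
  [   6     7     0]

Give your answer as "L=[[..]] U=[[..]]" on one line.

L=[[1,0,0],[-2,1,0],[-2,3,1]] U=[[-3,-2,0],[0,1,1],[0,0,-3]]

  r1 -= -2·r0 → [0,1,1]
  r2 -= -2·r0 → [0,3,0]
  r2 -= 3·r1 → [0,0,-3]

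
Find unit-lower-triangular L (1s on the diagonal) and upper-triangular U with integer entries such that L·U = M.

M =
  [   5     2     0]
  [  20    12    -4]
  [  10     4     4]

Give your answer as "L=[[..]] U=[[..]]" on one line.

  R1 -= 4·R0 → [0,4,-4]
  R2 -= 2·R0 → [0,0,4]
  R2 -= 0·R1 → [0,0,4]

L=[[1,0,0],[4,1,0],[2,0,1]] U=[[5,2,0],[0,4,-4],[0,0,4]]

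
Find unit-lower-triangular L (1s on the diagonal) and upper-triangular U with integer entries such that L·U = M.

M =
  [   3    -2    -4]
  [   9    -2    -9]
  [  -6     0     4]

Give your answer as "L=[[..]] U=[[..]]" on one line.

  R1 -= 3·R0 → [0,4,3]
  R2 -= -2·R0 → [0,-4,-4]
  R2 -= -1·R1 → [0,0,-1]

L=[[1,0,0],[3,1,0],[-2,-1,1]] U=[[3,-2,-4],[0,4,3],[0,0,-1]]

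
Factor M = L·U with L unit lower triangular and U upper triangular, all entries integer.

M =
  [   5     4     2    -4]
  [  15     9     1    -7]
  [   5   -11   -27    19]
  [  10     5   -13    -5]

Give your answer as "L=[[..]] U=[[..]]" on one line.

  r1 -= 3·r0 → [0,-3,-5,5]
  r2 -= 1·r0 → [0,-15,-29,23]
  r3 -= 2·r0 → [0,-3,-17,3]
  r2 -= 5·r1 → [0,0,-4,-2]
  r3 -= 1·r1 → [0,0,-12,-2]
  r3 -= 3·r2 → [0,0,0,4]

L=[[1,0,0,0],[3,1,0,0],[1,5,1,0],[2,1,3,1]] U=[[5,4,2,-4],[0,-3,-5,5],[0,0,-4,-2],[0,0,0,4]]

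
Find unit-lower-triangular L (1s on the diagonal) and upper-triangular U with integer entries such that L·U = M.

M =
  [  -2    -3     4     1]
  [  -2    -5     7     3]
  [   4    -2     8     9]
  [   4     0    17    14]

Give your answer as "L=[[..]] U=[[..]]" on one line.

  row1 -= 1·row0 → [0,-2,3,2]
  row2 -= -2·row0 → [0,-8,16,11]
  row3 -= -2·row0 → [0,-6,25,16]
  row2 -= 4·row1 → [0,0,4,3]
  row3 -= 3·row1 → [0,0,16,10]
  row3 -= 4·row2 → [0,0,0,-2]

L=[[1,0,0,0],[1,1,0,0],[-2,4,1,0],[-2,3,4,1]] U=[[-2,-3,4,1],[0,-2,3,2],[0,0,4,3],[0,0,0,-2]]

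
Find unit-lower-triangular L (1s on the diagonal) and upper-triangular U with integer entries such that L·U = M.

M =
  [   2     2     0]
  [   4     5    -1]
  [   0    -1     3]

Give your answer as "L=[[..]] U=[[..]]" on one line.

  r1 -= 2·r0 → [0,1,-1]
  r2 -= 0·r0 → [0,-1,3]
  r2 -= -1·r1 → [0,0,2]

L=[[1,0,0],[2,1,0],[0,-1,1]] U=[[2,2,0],[0,1,-1],[0,0,2]]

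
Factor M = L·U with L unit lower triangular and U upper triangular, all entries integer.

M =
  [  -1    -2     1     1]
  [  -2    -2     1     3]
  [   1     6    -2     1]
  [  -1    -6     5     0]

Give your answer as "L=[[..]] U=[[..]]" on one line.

  r1 -= 2·r0 → [0,2,-1,1]
  r2 -= -1·r0 → [0,4,-1,2]
  r3 -= 1·r0 → [0,-4,4,-1]
  r2 -= 2·r1 → [0,0,1,0]
  r3 -= -2·r1 → [0,0,2,1]
  r3 -= 2·r2 → [0,0,0,1]

L=[[1,0,0,0],[2,1,0,0],[-1,2,1,0],[1,-2,2,1]] U=[[-1,-2,1,1],[0,2,-1,1],[0,0,1,0],[0,0,0,1]]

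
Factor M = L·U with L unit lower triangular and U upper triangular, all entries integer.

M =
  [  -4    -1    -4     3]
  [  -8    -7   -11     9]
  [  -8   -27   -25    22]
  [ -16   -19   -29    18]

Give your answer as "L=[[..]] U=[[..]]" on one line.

L=[[1,0,0,0],[2,1,0,0],[2,5,1,0],[4,3,2,1]] U=[[-4,-1,-4,3],[0,-5,-3,3],[0,0,-2,1],[0,0,0,-5]]

  row1 -= 2·row0 → [0,-5,-3,3]
  row2 -= 2·row0 → [0,-25,-17,16]
  row3 -= 4·row0 → [0,-15,-13,6]
  row2 -= 5·row1 → [0,0,-2,1]
  row3 -= 3·row1 → [0,0,-4,-3]
  row3 -= 2·row2 → [0,0,0,-5]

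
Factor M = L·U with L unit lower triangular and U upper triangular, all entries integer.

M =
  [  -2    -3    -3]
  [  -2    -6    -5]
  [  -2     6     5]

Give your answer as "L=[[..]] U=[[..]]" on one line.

  R1 -= 1·R0 → [0,-3,-2]
  R2 -= 1·R0 → [0,9,8]
  R2 -= -3·R1 → [0,0,2]

L=[[1,0,0],[1,1,0],[1,-3,1]] U=[[-2,-3,-3],[0,-3,-2],[0,0,2]]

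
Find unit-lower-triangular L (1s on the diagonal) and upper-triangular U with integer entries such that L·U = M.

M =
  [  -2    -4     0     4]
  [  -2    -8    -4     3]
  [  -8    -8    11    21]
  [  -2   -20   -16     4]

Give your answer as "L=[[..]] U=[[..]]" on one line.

L=[[1,0,0,0],[1,1,0,0],[4,-2,1,0],[1,4,0,1]] U=[[-2,-4,0,4],[0,-4,-4,-1],[0,0,3,3],[0,0,0,4]]

  row1 -= 1·row0 → [0,-4,-4,-1]
  row2 -= 4·row0 → [0,8,11,5]
  row3 -= 1·row0 → [0,-16,-16,0]
  row2 -= -2·row1 → [0,0,3,3]
  row3 -= 4·row1 → [0,0,0,4]
  row3 -= 0·row2 → [0,0,0,4]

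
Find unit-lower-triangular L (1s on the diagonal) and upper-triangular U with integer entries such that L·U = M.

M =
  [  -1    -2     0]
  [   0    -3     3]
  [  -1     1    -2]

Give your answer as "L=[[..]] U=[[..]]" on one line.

L=[[1,0,0],[0,1,0],[1,-1,1]] U=[[-1,-2,0],[0,-3,3],[0,0,1]]

  R1 -= 0·R0 → [0,-3,3]
  R2 -= 1·R0 → [0,3,-2]
  R2 -= -1·R1 → [0,0,1]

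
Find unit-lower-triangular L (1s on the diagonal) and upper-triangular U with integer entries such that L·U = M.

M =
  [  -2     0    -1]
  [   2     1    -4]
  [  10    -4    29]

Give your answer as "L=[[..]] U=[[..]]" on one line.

  r1 -= -1·r0 → [0,1,-5]
  r2 -= -5·r0 → [0,-4,24]
  r2 -= -4·r1 → [0,0,4]

L=[[1,0,0],[-1,1,0],[-5,-4,1]] U=[[-2,0,-1],[0,1,-5],[0,0,4]]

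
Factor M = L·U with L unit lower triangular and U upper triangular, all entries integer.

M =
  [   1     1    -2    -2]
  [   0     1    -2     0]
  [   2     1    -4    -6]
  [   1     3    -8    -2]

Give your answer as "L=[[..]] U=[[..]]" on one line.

L=[[1,0,0,0],[0,1,0,0],[2,-1,1,0],[1,2,1,1]] U=[[1,1,-2,-2],[0,1,-2,0],[0,0,-2,-2],[0,0,0,2]]

  r1 -= 0·r0 → [0,1,-2,0]
  r2 -= 2·r0 → [0,-1,0,-2]
  r3 -= 1·r0 → [0,2,-6,0]
  r2 -= -1·r1 → [0,0,-2,-2]
  r3 -= 2·r1 → [0,0,-2,0]
  r3 -= 1·r2 → [0,0,0,2]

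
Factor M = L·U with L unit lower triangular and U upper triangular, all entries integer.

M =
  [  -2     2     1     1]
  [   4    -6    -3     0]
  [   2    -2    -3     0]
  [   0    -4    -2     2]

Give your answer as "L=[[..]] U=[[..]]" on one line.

  R1 -= -2·R0 → [0,-2,-1,2]
  R2 -= -1·R0 → [0,0,-2,1]
  R3 -= 0·R0 → [0,-4,-2,2]
  R2 -= 0·R1 → [0,0,-2,1]
  R3 -= 2·R1 → [0,0,0,-2]
  R3 -= 0·R2 → [0,0,0,-2]

L=[[1,0,0,0],[-2,1,0,0],[-1,0,1,0],[0,2,0,1]] U=[[-2,2,1,1],[0,-2,-1,2],[0,0,-2,1],[0,0,0,-2]]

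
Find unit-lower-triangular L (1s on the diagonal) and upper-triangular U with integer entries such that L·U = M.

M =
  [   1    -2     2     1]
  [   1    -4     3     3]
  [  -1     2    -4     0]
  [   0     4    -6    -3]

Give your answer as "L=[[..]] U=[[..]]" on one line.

L=[[1,0,0,0],[1,1,0,0],[-1,0,1,0],[0,-2,2,1]] U=[[1,-2,2,1],[0,-2,1,2],[0,0,-2,1],[0,0,0,-1]]

  row1 -= 1·row0 → [0,-2,1,2]
  row2 -= -1·row0 → [0,0,-2,1]
  row3 -= 0·row0 → [0,4,-6,-3]
  row2 -= 0·row1 → [0,0,-2,1]
  row3 -= -2·row1 → [0,0,-4,1]
  row3 -= 2·row2 → [0,0,0,-1]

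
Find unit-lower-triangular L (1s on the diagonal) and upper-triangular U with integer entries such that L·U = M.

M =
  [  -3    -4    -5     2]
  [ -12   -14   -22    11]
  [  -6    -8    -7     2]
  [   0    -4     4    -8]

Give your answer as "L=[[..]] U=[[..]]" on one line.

  r1 -= 4·r0 → [0,2,-2,3]
  r2 -= 2·r0 → [0,0,3,-2]
  r3 -= 0·r0 → [0,-4,4,-8]
  r2 -= 0·r1 → [0,0,3,-2]
  r3 -= -2·r1 → [0,0,0,-2]
  r3 -= 0·r2 → [0,0,0,-2]

L=[[1,0,0,0],[4,1,0,0],[2,0,1,0],[0,-2,0,1]] U=[[-3,-4,-5,2],[0,2,-2,3],[0,0,3,-2],[0,0,0,-2]]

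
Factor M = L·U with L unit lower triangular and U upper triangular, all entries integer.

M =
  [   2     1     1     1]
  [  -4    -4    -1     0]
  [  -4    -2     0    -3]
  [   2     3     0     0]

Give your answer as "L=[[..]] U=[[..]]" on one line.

L=[[1,0,0,0],[-2,1,0,0],[-2,0,1,0],[1,-1,0,1]] U=[[2,1,1,1],[0,-2,1,2],[0,0,2,-1],[0,0,0,1]]

  R1 -= -2·R0 → [0,-2,1,2]
  R2 -= -2·R0 → [0,0,2,-1]
  R3 -= 1·R0 → [0,2,-1,-1]
  R2 -= 0·R1 → [0,0,2,-1]
  R3 -= -1·R1 → [0,0,0,1]
  R3 -= 0·R2 → [0,0,0,1]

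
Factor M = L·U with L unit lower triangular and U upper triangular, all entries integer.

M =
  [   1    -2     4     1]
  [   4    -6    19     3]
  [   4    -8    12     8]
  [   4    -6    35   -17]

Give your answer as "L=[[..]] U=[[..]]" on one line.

L=[[1,0,0,0],[4,1,0,0],[4,0,1,0],[4,1,-4,1]] U=[[1,-2,4,1],[0,2,3,-1],[0,0,-4,4],[0,0,0,-4]]

  r1 -= 4·r0 → [0,2,3,-1]
  r2 -= 4·r0 → [0,0,-4,4]
  r3 -= 4·r0 → [0,2,19,-21]
  r2 -= 0·r1 → [0,0,-4,4]
  r3 -= 1·r1 → [0,0,16,-20]
  r3 -= -4·r2 → [0,0,0,-4]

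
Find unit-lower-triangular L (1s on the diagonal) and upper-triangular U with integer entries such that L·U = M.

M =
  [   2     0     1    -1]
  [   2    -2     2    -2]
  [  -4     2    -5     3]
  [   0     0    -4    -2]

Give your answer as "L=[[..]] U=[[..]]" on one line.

L=[[1,0,0,0],[1,1,0,0],[-2,-1,1,0],[0,0,2,1]] U=[[2,0,1,-1],[0,-2,1,-1],[0,0,-2,0],[0,0,0,-2]]

  r1 -= 1·r0 → [0,-2,1,-1]
  r2 -= -2·r0 → [0,2,-3,1]
  r3 -= 0·r0 → [0,0,-4,-2]
  r2 -= -1·r1 → [0,0,-2,0]
  r3 -= 0·r1 → [0,0,-4,-2]
  r3 -= 2·r2 → [0,0,0,-2]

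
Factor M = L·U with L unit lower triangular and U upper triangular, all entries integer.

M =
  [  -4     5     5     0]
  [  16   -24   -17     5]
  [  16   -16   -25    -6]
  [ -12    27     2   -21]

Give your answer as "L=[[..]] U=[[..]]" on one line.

  r1 -= -4·r0 → [0,-4,3,5]
  r2 -= -4·r0 → [0,4,-5,-6]
  r3 -= 3·r0 → [0,12,-13,-21]
  r2 -= -1·r1 → [0,0,-2,-1]
  r3 -= -3·r1 → [0,0,-4,-6]
  r3 -= 2·r2 → [0,0,0,-4]

L=[[1,0,0,0],[-4,1,0,0],[-4,-1,1,0],[3,-3,2,1]] U=[[-4,5,5,0],[0,-4,3,5],[0,0,-2,-1],[0,0,0,-4]]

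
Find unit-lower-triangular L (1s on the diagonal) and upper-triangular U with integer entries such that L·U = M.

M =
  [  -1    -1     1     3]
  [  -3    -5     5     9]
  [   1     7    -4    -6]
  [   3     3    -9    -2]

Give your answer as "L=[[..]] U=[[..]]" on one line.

  r1 -= 3·r0 → [0,-2,2,0]
  r2 -= -1·r0 → [0,6,-3,-3]
  r3 -= -3·r0 → [0,0,-6,7]
  r2 -= -3·r1 → [0,0,3,-3]
  r3 -= 0·r1 → [0,0,-6,7]
  r3 -= -2·r2 → [0,0,0,1]

L=[[1,0,0,0],[3,1,0,0],[-1,-3,1,0],[-3,0,-2,1]] U=[[-1,-1,1,3],[0,-2,2,0],[0,0,3,-3],[0,0,0,1]]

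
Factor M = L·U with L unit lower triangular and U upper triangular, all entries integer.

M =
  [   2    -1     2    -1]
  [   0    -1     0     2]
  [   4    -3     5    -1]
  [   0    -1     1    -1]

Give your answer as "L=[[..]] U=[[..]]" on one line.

  r1 -= 0·r0 → [0,-1,0,2]
  r2 -= 2·r0 → [0,-1,1,1]
  r3 -= 0·r0 → [0,-1,1,-1]
  r2 -= 1·r1 → [0,0,1,-1]
  r3 -= 1·r1 → [0,0,1,-3]
  r3 -= 1·r2 → [0,0,0,-2]

L=[[1,0,0,0],[0,1,0,0],[2,1,1,0],[0,1,1,1]] U=[[2,-1,2,-1],[0,-1,0,2],[0,0,1,-1],[0,0,0,-2]]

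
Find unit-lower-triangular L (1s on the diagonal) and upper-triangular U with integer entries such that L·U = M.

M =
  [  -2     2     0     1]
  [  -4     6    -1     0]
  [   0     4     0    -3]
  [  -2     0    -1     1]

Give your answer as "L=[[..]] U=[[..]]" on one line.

L=[[1,0,0,0],[2,1,0,0],[0,2,1,0],[1,-1,-1,1]] U=[[-2,2,0,1],[0,2,-1,-2],[0,0,2,1],[0,0,0,-1]]

  R1 -= 2·R0 → [0,2,-1,-2]
  R2 -= 0·R0 → [0,4,0,-3]
  R3 -= 1·R0 → [0,-2,-1,0]
  R2 -= 2·R1 → [0,0,2,1]
  R3 -= -1·R1 → [0,0,-2,-2]
  R3 -= -1·R2 → [0,0,0,-1]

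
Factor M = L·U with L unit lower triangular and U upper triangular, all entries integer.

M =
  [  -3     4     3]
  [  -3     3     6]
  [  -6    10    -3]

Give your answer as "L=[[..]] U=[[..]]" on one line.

L=[[1,0,0],[1,1,0],[2,-2,1]] U=[[-3,4,3],[0,-1,3],[0,0,-3]]

  row1 -= 1·row0 → [0,-1,3]
  row2 -= 2·row0 → [0,2,-9]
  row2 -= -2·row1 → [0,0,-3]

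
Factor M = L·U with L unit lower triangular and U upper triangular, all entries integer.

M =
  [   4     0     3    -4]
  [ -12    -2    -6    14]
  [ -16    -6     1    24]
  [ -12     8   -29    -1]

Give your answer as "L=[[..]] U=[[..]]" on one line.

L=[[1,0,0,0],[-3,1,0,0],[-4,3,1,0],[-3,-4,-2,1]] U=[[4,0,3,-4],[0,-2,3,2],[0,0,4,2],[0,0,0,-1]]

  r1 -= -3·r0 → [0,-2,3,2]
  r2 -= -4·r0 → [0,-6,13,8]
  r3 -= -3·r0 → [0,8,-20,-13]
  r2 -= 3·r1 → [0,0,4,2]
  r3 -= -4·r1 → [0,0,-8,-5]
  r3 -= -2·r2 → [0,0,0,-1]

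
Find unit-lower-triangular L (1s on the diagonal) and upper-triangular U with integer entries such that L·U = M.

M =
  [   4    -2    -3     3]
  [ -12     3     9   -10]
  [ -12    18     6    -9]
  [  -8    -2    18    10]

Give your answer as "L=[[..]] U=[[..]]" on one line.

L=[[1,0,0,0],[-3,1,0,0],[-3,-4,1,0],[-2,2,-4,1]] U=[[4,-2,-3,3],[0,-3,0,-1],[0,0,-3,-4],[0,0,0,2]]

  R1 -= -3·R0 → [0,-3,0,-1]
  R2 -= -3·R0 → [0,12,-3,0]
  R3 -= -2·R0 → [0,-6,12,16]
  R2 -= -4·R1 → [0,0,-3,-4]
  R3 -= 2·R1 → [0,0,12,18]
  R3 -= -4·R2 → [0,0,0,2]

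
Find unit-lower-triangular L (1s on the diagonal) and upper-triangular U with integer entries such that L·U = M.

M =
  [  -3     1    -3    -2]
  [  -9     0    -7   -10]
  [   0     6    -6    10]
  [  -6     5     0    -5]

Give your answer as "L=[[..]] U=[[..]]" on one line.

L=[[1,0,0,0],[3,1,0,0],[0,-2,1,0],[2,-1,-4,1]] U=[[-3,1,-3,-2],[0,-3,2,-4],[0,0,-2,2],[0,0,0,3]]

  r1 -= 3·r0 → [0,-3,2,-4]
  r2 -= 0·r0 → [0,6,-6,10]
  r3 -= 2·r0 → [0,3,6,-1]
  r2 -= -2·r1 → [0,0,-2,2]
  r3 -= -1·r1 → [0,0,8,-5]
  r3 -= -4·r2 → [0,0,0,3]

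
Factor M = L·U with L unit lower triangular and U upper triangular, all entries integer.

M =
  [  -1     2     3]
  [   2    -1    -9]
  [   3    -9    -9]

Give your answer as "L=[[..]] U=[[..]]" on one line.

L=[[1,0,0],[-2,1,0],[-3,-1,1]] U=[[-1,2,3],[0,3,-3],[0,0,-3]]

  r1 -= -2·r0 → [0,3,-3]
  r2 -= -3·r0 → [0,-3,0]
  r2 -= -1·r1 → [0,0,-3]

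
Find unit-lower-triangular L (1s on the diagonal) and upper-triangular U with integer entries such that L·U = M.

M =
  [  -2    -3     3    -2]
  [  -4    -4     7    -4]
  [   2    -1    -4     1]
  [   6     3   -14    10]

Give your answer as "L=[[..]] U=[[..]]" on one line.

L=[[1,0,0,0],[2,1,0,0],[-1,-2,1,0],[-3,-3,-2,1]] U=[[-2,-3,3,-2],[0,2,1,0],[0,0,1,-1],[0,0,0,2]]

  R1 -= 2·R0 → [0,2,1,0]
  R2 -= -1·R0 → [0,-4,-1,-1]
  R3 -= -3·R0 → [0,-6,-5,4]
  R2 -= -2·R1 → [0,0,1,-1]
  R3 -= -3·R1 → [0,0,-2,4]
  R3 -= -2·R2 → [0,0,0,2]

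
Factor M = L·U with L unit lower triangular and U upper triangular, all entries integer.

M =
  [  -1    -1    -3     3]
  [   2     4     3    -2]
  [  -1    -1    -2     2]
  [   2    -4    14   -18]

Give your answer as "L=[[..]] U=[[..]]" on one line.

L=[[1,0,0,0],[-2,1,0,0],[1,0,1,0],[-2,-3,-1,1]] U=[[-1,-1,-3,3],[0,2,-3,4],[0,0,1,-1],[0,0,0,-1]]

  R1 -= -2·R0 → [0,2,-3,4]
  R2 -= 1·R0 → [0,0,1,-1]
  R3 -= -2·R0 → [0,-6,8,-12]
  R2 -= 0·R1 → [0,0,1,-1]
  R3 -= -3·R1 → [0,0,-1,0]
  R3 -= -1·R2 → [0,0,0,-1]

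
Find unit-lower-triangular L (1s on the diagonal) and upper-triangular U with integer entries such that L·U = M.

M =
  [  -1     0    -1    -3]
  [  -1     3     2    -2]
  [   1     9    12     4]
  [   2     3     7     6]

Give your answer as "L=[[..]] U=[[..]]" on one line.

L=[[1,0,0,0],[1,1,0,0],[-1,3,1,0],[-2,1,1,1]] U=[[-1,0,-1,-3],[0,3,3,1],[0,0,2,-2],[0,0,0,1]]

  row1 -= 1·row0 → [0,3,3,1]
  row2 -= -1·row0 → [0,9,11,1]
  row3 -= -2·row0 → [0,3,5,0]
  row2 -= 3·row1 → [0,0,2,-2]
  row3 -= 1·row1 → [0,0,2,-1]
  row3 -= 1·row2 → [0,0,0,1]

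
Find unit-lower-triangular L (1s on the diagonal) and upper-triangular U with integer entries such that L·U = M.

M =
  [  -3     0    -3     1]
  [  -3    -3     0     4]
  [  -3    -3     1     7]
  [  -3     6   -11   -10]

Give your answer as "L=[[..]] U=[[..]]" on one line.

L=[[1,0,0,0],[1,1,0,0],[1,1,1,0],[1,-2,-2,1]] U=[[-3,0,-3,1],[0,-3,3,3],[0,0,1,3],[0,0,0,1]]

  r1 -= 1·r0 → [0,-3,3,3]
  r2 -= 1·r0 → [0,-3,4,6]
  r3 -= 1·r0 → [0,6,-8,-11]
  r2 -= 1·r1 → [0,0,1,3]
  r3 -= -2·r1 → [0,0,-2,-5]
  r3 -= -2·r2 → [0,0,0,1]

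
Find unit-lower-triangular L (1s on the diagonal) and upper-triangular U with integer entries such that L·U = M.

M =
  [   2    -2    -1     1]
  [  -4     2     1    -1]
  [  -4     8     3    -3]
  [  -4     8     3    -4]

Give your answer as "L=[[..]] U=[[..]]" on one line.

L=[[1,0,0,0],[-2,1,0,0],[-2,-2,1,0],[-2,-2,1,1]] U=[[2,-2,-1,1],[0,-2,-1,1],[0,0,-1,1],[0,0,0,-1]]

  row1 -= -2·row0 → [0,-2,-1,1]
  row2 -= -2·row0 → [0,4,1,-1]
  row3 -= -2·row0 → [0,4,1,-2]
  row2 -= -2·row1 → [0,0,-1,1]
  row3 -= -2·row1 → [0,0,-1,0]
  row3 -= 1·row2 → [0,0,0,-1]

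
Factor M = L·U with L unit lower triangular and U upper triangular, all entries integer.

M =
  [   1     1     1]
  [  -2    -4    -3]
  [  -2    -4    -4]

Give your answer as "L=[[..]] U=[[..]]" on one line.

  row1 -= -2·row0 → [0,-2,-1]
  row2 -= -2·row0 → [0,-2,-2]
  row2 -= 1·row1 → [0,0,-1]

L=[[1,0,0],[-2,1,0],[-2,1,1]] U=[[1,1,1],[0,-2,-1],[0,0,-1]]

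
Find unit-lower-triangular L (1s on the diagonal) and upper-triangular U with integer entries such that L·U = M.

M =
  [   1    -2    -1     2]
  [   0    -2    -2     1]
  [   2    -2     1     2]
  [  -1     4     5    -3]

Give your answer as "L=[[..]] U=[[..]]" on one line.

L=[[1,0,0,0],[0,1,0,0],[2,-1,1,0],[-1,-1,2,1]] U=[[1,-2,-1,2],[0,-2,-2,1],[0,0,1,-1],[0,0,0,2]]

  r1 -= 0·r0 → [0,-2,-2,1]
  r2 -= 2·r0 → [0,2,3,-2]
  r3 -= -1·r0 → [0,2,4,-1]
  r2 -= -1·r1 → [0,0,1,-1]
  r3 -= -1·r1 → [0,0,2,0]
  r3 -= 2·r2 → [0,0,0,2]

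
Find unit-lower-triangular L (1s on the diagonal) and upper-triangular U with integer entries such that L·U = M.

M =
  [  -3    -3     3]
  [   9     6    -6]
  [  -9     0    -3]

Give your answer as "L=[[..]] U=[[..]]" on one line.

  R1 -= -3·R0 → [0,-3,3]
  R2 -= 3·R0 → [0,9,-12]
  R2 -= -3·R1 → [0,0,-3]

L=[[1,0,0],[-3,1,0],[3,-3,1]] U=[[-3,-3,3],[0,-3,3],[0,0,-3]]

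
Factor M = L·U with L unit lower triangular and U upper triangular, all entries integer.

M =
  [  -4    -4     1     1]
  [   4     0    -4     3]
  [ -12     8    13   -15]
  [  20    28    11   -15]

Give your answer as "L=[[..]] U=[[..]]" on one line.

  R1 -= -1·R0 → [0,-4,-3,4]
  R2 -= 3·R0 → [0,20,10,-18]
  R3 -= -5·R0 → [0,8,16,-10]
  R2 -= -5·R1 → [0,0,-5,2]
  R3 -= -2·R1 → [0,0,10,-2]
  R3 -= -2·R2 → [0,0,0,2]

L=[[1,0,0,0],[-1,1,0,0],[3,-5,1,0],[-5,-2,-2,1]] U=[[-4,-4,1,1],[0,-4,-3,4],[0,0,-5,2],[0,0,0,2]]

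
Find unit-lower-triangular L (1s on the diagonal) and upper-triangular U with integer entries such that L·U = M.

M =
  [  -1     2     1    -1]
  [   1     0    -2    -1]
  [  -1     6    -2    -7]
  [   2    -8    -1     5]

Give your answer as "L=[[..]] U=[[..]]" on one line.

L=[[1,0,0,0],[-1,1,0,0],[1,2,1,0],[-2,-2,1,1]] U=[[-1,2,1,-1],[0,2,-1,-2],[0,0,-1,-2],[0,0,0,1]]

  R1 -= -1·R0 → [0,2,-1,-2]
  R2 -= 1·R0 → [0,4,-3,-6]
  R3 -= -2·R0 → [0,-4,1,3]
  R2 -= 2·R1 → [0,0,-1,-2]
  R3 -= -2·R1 → [0,0,-1,-1]
  R3 -= 1·R2 → [0,0,0,1]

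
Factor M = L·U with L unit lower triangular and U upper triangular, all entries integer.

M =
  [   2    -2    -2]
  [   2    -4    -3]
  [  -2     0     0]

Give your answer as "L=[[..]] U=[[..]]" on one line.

  R1 -= 1·R0 → [0,-2,-1]
  R2 -= -1·R0 → [0,-2,-2]
  R2 -= 1·R1 → [0,0,-1]

L=[[1,0,0],[1,1,0],[-1,1,1]] U=[[2,-2,-2],[0,-2,-1],[0,0,-1]]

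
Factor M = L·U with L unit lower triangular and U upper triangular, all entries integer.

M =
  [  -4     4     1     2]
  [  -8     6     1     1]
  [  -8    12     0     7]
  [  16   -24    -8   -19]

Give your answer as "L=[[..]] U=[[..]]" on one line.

L=[[1,0,0,0],[2,1,0,0],[2,-2,1,0],[-4,4,0,1]] U=[[-4,4,1,2],[0,-2,-1,-3],[0,0,-4,-3],[0,0,0,1]]

  row1 -= 2·row0 → [0,-2,-1,-3]
  row2 -= 2·row0 → [0,4,-2,3]
  row3 -= -4·row0 → [0,-8,-4,-11]
  row2 -= -2·row1 → [0,0,-4,-3]
  row3 -= 4·row1 → [0,0,0,1]
  row3 -= 0·row2 → [0,0,0,1]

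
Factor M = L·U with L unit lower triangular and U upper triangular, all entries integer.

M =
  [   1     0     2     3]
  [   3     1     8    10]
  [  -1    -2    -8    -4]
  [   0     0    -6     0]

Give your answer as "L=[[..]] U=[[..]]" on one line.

L=[[1,0,0,0],[3,1,0,0],[-1,-2,1,0],[0,0,3,1]] U=[[1,0,2,3],[0,1,2,1],[0,0,-2,1],[0,0,0,-3]]

  R1 -= 3·R0 → [0,1,2,1]
  R2 -= -1·R0 → [0,-2,-6,-1]
  R3 -= 0·R0 → [0,0,-6,0]
  R2 -= -2·R1 → [0,0,-2,1]
  R3 -= 0·R1 → [0,0,-6,0]
  R3 -= 3·R2 → [0,0,0,-3]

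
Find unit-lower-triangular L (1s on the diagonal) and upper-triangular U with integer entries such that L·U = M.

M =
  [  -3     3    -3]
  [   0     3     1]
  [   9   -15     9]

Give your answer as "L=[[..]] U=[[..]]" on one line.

L=[[1,0,0],[0,1,0],[-3,-2,1]] U=[[-3,3,-3],[0,3,1],[0,0,2]]

  R1 -= 0·R0 → [0,3,1]
  R2 -= -3·R0 → [0,-6,0]
  R2 -= -2·R1 → [0,0,2]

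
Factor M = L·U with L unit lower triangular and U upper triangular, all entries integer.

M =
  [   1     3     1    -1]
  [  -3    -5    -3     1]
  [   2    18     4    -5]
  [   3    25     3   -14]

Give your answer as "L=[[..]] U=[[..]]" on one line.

  r1 -= -3·r0 → [0,4,0,-2]
  r2 -= 2·r0 → [0,12,2,-3]
  r3 -= 3·r0 → [0,16,0,-11]
  r2 -= 3·r1 → [0,0,2,3]
  r3 -= 4·r1 → [0,0,0,-3]
  r3 -= 0·r2 → [0,0,0,-3]

L=[[1,0,0,0],[-3,1,0,0],[2,3,1,0],[3,4,0,1]] U=[[1,3,1,-1],[0,4,0,-2],[0,0,2,3],[0,0,0,-3]]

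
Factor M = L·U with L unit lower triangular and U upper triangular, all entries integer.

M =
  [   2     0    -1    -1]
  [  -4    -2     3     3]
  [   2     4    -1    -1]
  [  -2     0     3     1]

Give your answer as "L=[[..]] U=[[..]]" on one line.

L=[[1,0,0,0],[-2,1,0,0],[1,-2,1,0],[-1,0,1,1]] U=[[2,0,-1,-1],[0,-2,1,1],[0,0,2,2],[0,0,0,-2]]

  r1 -= -2·r0 → [0,-2,1,1]
  r2 -= 1·r0 → [0,4,0,0]
  r3 -= -1·r0 → [0,0,2,0]
  r2 -= -2·r1 → [0,0,2,2]
  r3 -= 0·r1 → [0,0,2,0]
  r3 -= 1·r2 → [0,0,0,-2]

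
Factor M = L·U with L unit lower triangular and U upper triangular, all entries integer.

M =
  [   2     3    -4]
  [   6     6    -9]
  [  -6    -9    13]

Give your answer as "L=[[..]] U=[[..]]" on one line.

  r1 -= 3·r0 → [0,-3,3]
  r2 -= -3·r0 → [0,0,1]
  r2 -= 0·r1 → [0,0,1]

L=[[1,0,0],[3,1,0],[-3,0,1]] U=[[2,3,-4],[0,-3,3],[0,0,1]]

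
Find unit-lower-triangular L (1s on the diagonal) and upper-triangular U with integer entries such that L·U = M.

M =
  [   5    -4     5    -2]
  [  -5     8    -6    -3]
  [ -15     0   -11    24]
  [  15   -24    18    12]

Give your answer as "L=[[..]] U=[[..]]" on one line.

  r1 -= -1·r0 → [0,4,-1,-5]
  r2 -= -3·r0 → [0,-12,4,18]
  r3 -= 3·r0 → [0,-12,3,18]
  r2 -= -3·r1 → [0,0,1,3]
  r3 -= -3·r1 → [0,0,0,3]
  r3 -= 0·r2 → [0,0,0,3]

L=[[1,0,0,0],[-1,1,0,0],[-3,-3,1,0],[3,-3,0,1]] U=[[5,-4,5,-2],[0,4,-1,-5],[0,0,1,3],[0,0,0,3]]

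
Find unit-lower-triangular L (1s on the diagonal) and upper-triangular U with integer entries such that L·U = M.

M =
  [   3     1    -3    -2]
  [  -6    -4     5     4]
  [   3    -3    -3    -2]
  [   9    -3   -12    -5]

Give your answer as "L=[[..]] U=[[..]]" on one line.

  R1 -= -2·R0 → [0,-2,-1,0]
  R2 -= 1·R0 → [0,-4,0,0]
  R3 -= 3·R0 → [0,-6,-3,1]
  R2 -= 2·R1 → [0,0,2,0]
  R3 -= 3·R1 → [0,0,0,1]
  R3 -= 0·R2 → [0,0,0,1]

L=[[1,0,0,0],[-2,1,0,0],[1,2,1,0],[3,3,0,1]] U=[[3,1,-3,-2],[0,-2,-1,0],[0,0,2,0],[0,0,0,1]]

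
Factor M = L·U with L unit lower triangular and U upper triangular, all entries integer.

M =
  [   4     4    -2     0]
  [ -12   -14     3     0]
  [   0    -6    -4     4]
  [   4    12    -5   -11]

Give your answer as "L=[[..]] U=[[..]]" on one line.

L=[[1,0,0,0],[-3,1,0,0],[0,3,1,0],[1,-4,-3,1]] U=[[4,4,-2,0],[0,-2,-3,0],[0,0,5,4],[0,0,0,1]]

  r1 -= -3·r0 → [0,-2,-3,0]
  r2 -= 0·r0 → [0,-6,-4,4]
  r3 -= 1·r0 → [0,8,-3,-11]
  r2 -= 3·r1 → [0,0,5,4]
  r3 -= -4·r1 → [0,0,-15,-11]
  r3 -= -3·r2 → [0,0,0,1]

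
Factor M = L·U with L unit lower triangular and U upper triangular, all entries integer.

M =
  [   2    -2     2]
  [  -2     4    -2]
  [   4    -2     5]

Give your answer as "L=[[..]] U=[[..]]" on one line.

  r1 -= -1·r0 → [0,2,0]
  r2 -= 2·r0 → [0,2,1]
  r2 -= 1·r1 → [0,0,1]

L=[[1,0,0],[-1,1,0],[2,1,1]] U=[[2,-2,2],[0,2,0],[0,0,1]]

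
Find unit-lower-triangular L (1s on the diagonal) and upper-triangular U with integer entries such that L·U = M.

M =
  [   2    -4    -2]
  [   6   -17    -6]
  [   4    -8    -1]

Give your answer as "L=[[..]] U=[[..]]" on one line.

L=[[1,0,0],[3,1,0],[2,0,1]] U=[[2,-4,-2],[0,-5,0],[0,0,3]]

  r1 -= 3·r0 → [0,-5,0]
  r2 -= 2·r0 → [0,0,3]
  r2 -= 0·r1 → [0,0,3]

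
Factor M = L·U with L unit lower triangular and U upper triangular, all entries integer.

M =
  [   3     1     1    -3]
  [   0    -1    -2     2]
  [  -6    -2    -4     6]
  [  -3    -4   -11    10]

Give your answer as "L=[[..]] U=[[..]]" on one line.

L=[[1,0,0,0],[0,1,0,0],[-2,0,1,0],[-1,3,2,1]] U=[[3,1,1,-3],[0,-1,-2,2],[0,0,-2,0],[0,0,0,1]]

  R1 -= 0·R0 → [0,-1,-2,2]
  R2 -= -2·R0 → [0,0,-2,0]
  R3 -= -1·R0 → [0,-3,-10,7]
  R2 -= 0·R1 → [0,0,-2,0]
  R3 -= 3·R1 → [0,0,-4,1]
  R3 -= 2·R2 → [0,0,0,1]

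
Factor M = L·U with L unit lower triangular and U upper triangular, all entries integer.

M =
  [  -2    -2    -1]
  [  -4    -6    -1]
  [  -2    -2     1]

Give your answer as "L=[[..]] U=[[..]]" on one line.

L=[[1,0,0],[2,1,0],[1,0,1]] U=[[-2,-2,-1],[0,-2,1],[0,0,2]]

  r1 -= 2·r0 → [0,-2,1]
  r2 -= 1·r0 → [0,0,2]
  r2 -= 0·r1 → [0,0,2]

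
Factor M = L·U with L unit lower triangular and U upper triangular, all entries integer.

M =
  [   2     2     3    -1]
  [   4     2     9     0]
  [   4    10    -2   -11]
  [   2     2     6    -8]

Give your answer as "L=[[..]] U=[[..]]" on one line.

  R1 -= 2·R0 → [0,-2,3,2]
  R2 -= 2·R0 → [0,6,-8,-9]
  R3 -= 1·R0 → [0,0,3,-7]
  R2 -= -3·R1 → [0,0,1,-3]
  R3 -= 0·R1 → [0,0,3,-7]
  R3 -= 3·R2 → [0,0,0,2]

L=[[1,0,0,0],[2,1,0,0],[2,-3,1,0],[1,0,3,1]] U=[[2,2,3,-1],[0,-2,3,2],[0,0,1,-3],[0,0,0,2]]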